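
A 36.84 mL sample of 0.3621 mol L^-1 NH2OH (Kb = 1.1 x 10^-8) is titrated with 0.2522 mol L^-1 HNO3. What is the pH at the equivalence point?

n(NH2OH) = 0.3621 x 0.03684 = 0.01334 mol; V(HNO3) at equivalence = 0.01334/0.2522 = 0.05289 L.
At equivalence the base is fully converted to NH3OH+; total volume = 0.08973 L, so [NH3OH+] = 0.01334/0.08973 = 0.1487 M.
Ka(NH3OH+) = Kw/Kb = 1.0e-14 / 1.1 x 10^-8 = 9.09e-7.
[H^+] = sqrt(Ka x [NH3OH+]) = sqrt(9.09e-7 x 0.1487) = 0.000368 M.
pH = -log(0.000368) = 3.43.

3.43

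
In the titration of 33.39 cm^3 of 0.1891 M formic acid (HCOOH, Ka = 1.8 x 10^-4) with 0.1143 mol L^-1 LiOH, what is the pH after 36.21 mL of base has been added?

Initial n(HCOOH) = 0.1891 x 0.03339 = 0.006314 mol.
n(LiOH) added = 0.1143 x 0.03621 = 0.004139 mol, converting that many moles of HCOOH to HCOO-.
Remaining n(HCOOH) = 0.002175 mol; n(HCOO-) = 0.004139 mol.
By Henderson-Hasselbalch, pH = pKa + log([A^-]/[HA]) = 3.74 + log(0.004139/0.002175) = 3.74 + (+0.28) = 4.02.

4.02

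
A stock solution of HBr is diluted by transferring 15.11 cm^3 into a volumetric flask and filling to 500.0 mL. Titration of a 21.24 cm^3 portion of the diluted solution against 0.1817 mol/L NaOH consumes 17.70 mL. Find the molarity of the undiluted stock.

5.01 M

n(NaOH) = 0.1817 x 0.01770 = 0.003216 mol.
n(HBr) in the aliquot = 0.003216 mol.
[diluted HBr] = 0.003216 / 0.02124 = 0.1514 M.
Dilution factor = 500.0/15.11 = 33.09, so [stock] = 0.1514 x 33.09 = 5.01 M.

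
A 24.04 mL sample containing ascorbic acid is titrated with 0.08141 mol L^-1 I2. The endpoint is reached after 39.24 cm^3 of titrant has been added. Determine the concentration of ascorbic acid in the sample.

0.133 M

n(I2) = 0.08141 x 0.03924 = 0.003195 mol.
From the balanced equation, 1 mol I2 reacts with 1 mol ascorbic acid, so n(ascorbic acid) = 0.003195 x 1/1 = 0.003195 mol.
[ascorbic acid] = 0.003195 / 0.02404 L = 0.133 M.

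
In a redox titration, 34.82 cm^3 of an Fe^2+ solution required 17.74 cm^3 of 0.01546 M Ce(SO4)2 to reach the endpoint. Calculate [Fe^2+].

n(Ce(SO4)2) = 0.01546 x 0.01774 = 0.0002743 mol.
From the balanced equation, 1 mol Ce(SO4)2 reacts with 1 mol Fe^2+, so n(Fe^2+) = 0.0002743 x 1/1 = 0.0002743 mol.
[Fe^2+] = 0.0002743 / 0.03482 L = 0.00788 M.

0.00788 M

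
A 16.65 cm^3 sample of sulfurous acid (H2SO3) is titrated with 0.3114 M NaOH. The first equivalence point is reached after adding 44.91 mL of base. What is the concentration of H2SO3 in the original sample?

0.840 M

n(NaOH) = 0.3114 x 0.04491 = 0.01398 mol.
At the first equivalence point, 1 mol OH^- react per mol H2SO3, so n(H2SO3) = 0.01398 / 1 = 0.01398 mol.
[H2SO3] = 0.01398 / 0.01665 L = 0.840 M.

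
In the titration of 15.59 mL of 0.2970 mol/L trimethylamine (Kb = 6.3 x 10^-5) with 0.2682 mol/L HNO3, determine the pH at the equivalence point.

n((CH3)3N) = 0.2970 x 0.01559 = 0.004630 mol; V(HNO3) at equivalence = 0.004630/0.2682 = 0.01726 L.
At equivalence the base is fully converted to (CH3)3NH+; total volume = 0.03285 L, so [(CH3)3NH+] = 0.004630/0.03285 = 0.1409 M.
Ka((CH3)3NH+) = Kw/Kb = 1.0e-14 / 6.3 x 10^-5 = 1.59e-10.
[H^+] = sqrt(Ka x [(CH3)3NH+]) = sqrt(1.59e-10 x 0.1409) = 4.73e-6 M.
pH = -log(4.73e-6) = 5.33.

5.33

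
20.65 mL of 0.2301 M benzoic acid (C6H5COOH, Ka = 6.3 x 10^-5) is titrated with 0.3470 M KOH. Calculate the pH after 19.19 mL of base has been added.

n(acid) = 0.2301 x 0.02065 = 0.004752 mol; n(KOH) added = 0.3470 x 0.01919 = 0.006659 mol.
Base is in excess by 0.006659 - 0.004752 = 0.001907 mol in a total volume of 0.03984 L.
[OH^-] = 0.001907/0.03984 = 0.04788 M, so pOH = 1.32 and pH = 14.00 - 1.32 = 12.68.

12.68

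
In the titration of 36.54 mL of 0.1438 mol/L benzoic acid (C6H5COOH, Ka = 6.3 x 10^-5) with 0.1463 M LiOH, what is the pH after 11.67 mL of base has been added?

Initial n(C6H5COOH) = 0.1438 x 0.03654 = 0.005254 mol.
n(LiOH) added = 0.1463 x 0.01167 = 0.001707 mol, converting that many moles of C6H5COOH to C6H5COO-.
Remaining n(C6H5COOH) = 0.003547 mol; n(C6H5COO-) = 0.001707 mol.
By Henderson-Hasselbalch, pH = pKa + log([A^-]/[HA]) = 4.20 + log(0.001707/0.003547) = 4.20 + (-0.32) = 3.88.

3.88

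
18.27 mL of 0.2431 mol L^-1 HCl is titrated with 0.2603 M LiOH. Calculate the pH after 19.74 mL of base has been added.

12.26

n(acid) = 0.2431 x 0.01827 = 0.004441 mol; n(LiOH) added = 0.2603 x 0.01974 = 0.005138 mol.
Base is in excess by 0.005138 - 0.004441 = 0.0006969 mol in a total volume of 0.03801 L.
[OH^-] = 0.0006969/0.03801 = 0.01833 M, so pOH = 1.74 and pH = 14.00 - 1.74 = 12.26.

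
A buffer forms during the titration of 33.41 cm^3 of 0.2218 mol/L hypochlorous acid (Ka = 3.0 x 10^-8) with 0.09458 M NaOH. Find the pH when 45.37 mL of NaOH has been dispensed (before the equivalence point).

Initial n(HClO) = 0.2218 x 0.03341 = 0.007410 mol.
n(NaOH) added = 0.09458 x 0.04537 = 0.004291 mol, converting that many moles of HClO to ClO-.
Remaining n(HClO) = 0.003119 mol; n(ClO-) = 0.004291 mol.
By Henderson-Hasselbalch, pH = pKa + log([A^-]/[HA]) = 7.52 + log(0.004291/0.003119) = 7.52 + (+0.14) = 7.66.

7.66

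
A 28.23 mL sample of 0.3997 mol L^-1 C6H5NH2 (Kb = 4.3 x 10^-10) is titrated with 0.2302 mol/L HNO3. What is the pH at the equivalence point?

2.73

n(C6H5NH2) = 0.3997 x 0.02823 = 0.01128 mol; V(HNO3) at equivalence = 0.01128/0.2302 = 0.04902 L.
At equivalence the base is fully converted to C6H5NH3+; total volume = 0.07725 L, so [C6H5NH3+] = 0.01128/0.07725 = 0.1461 M.
Ka(C6H5NH3+) = Kw/Kb = 1.0e-14 / 4.3 x 10^-10 = 2.33e-5.
[H^+] = sqrt(Ka x [C6H5NH3+]) = sqrt(2.33e-5 x 0.1461) = 0.00184 M.
pH = -log(0.00184) = 2.73.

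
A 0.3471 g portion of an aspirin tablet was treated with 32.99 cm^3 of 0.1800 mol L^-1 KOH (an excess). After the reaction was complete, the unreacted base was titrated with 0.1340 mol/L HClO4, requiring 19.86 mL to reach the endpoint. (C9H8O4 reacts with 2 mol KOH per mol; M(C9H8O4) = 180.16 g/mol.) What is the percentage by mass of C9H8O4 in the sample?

Total n(KOH) added = 0.1800 x 0.03299 = 0.005938 mol.
n(HClO4) used = 0.1340 x 0.01986 = 0.002661 mol, which equals the excess n(KOH).
So n(KOH) consumed by the sample = 0.005938 - 0.002661 = 0.003277 mol.
n(C9H8O4) = 0.003277 / 2 = 0.001638 mol.
mass C9H8O4 = 0.001638 x 180.16 = 0.2952 g, so %C9H8O4 = 0.2952/0.3471 x 100 = 85.0%.

85.0%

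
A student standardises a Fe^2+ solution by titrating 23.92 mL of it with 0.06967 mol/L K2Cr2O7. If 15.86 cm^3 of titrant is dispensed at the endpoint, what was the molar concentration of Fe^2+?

0.277 M

n(K2Cr2O7) = 0.06967 x 0.01586 = 0.001105 mol.
From the balanced equation, 1 mol K2Cr2O7 reacts with 6 mol Fe^2+, so n(Fe^2+) = 0.001105 x 6/1 = 0.006630 mol.
[Fe^2+] = 0.006630 / 0.02392 L = 0.277 M.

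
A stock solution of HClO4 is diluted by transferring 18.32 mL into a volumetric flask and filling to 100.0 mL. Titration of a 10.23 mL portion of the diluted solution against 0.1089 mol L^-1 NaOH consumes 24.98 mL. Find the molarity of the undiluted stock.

1.45 M

n(NaOH) = 0.1089 x 0.02498 = 0.002720 mol.
n(HClO4) in the aliquot = 0.002720 mol.
[diluted HClO4] = 0.002720 / 0.01023 = 0.2659 M.
Dilution factor = 100.0/18.32 = 5.459, so [stock] = 0.2659 x 5.459 = 1.45 M.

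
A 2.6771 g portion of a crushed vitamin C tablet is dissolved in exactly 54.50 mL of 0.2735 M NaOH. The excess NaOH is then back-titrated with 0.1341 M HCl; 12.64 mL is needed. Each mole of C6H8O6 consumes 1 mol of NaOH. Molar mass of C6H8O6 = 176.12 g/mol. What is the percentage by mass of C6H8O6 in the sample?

Total n(NaOH) added = 0.2735 x 0.05450 = 0.01491 mol.
n(HCl) used = 0.1341 x 0.01264 = 0.001695 mol, which equals the excess n(NaOH).
So n(NaOH) consumed by the sample = 0.01491 - 0.001695 = 0.01321 mol.
n(C6H8O6) = 0.01321 / 1 = 0.01321 mol.
mass C6H8O6 = 0.01321 x 176.12 = 2.327 g, so %C6H8O6 = 2.327/2.6771 x 100 = 86.9%.

86.9%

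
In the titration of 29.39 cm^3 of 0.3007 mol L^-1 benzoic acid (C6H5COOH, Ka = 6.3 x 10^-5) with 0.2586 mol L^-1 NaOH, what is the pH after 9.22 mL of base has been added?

3.77

Initial n(C6H5COOH) = 0.3007 x 0.02939 = 0.008838 mol.
n(NaOH) added = 0.2586 x 0.009220 = 0.002384 mol, converting that many moles of C6H5COOH to C6H5COO-.
Remaining n(C6H5COOH) = 0.006453 mol; n(C6H5COO-) = 0.002384 mol.
By Henderson-Hasselbalch, pH = pKa + log([A^-]/[HA]) = 4.20 + log(0.002384/0.006453) = 4.20 + (-0.43) = 3.77.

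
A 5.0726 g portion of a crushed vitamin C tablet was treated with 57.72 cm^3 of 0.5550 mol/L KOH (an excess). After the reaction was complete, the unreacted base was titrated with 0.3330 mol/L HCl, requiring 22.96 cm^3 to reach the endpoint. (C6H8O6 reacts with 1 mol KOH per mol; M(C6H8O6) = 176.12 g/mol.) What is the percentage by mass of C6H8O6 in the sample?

84.7%

Total n(KOH) added = 0.5550 x 0.05772 = 0.03203 mol.
n(HCl) used = 0.3330 x 0.02296 = 0.007646 mol, which equals the excess n(KOH).
So n(KOH) consumed by the sample = 0.03203 - 0.007646 = 0.02439 mol.
n(C6H8O6) = 0.02439 / 1 = 0.02439 mol.
mass C6H8O6 = 0.02439 x 176.12 = 4.295 g, so %C6H8O6 = 4.295/5.0726 x 100 = 84.7%.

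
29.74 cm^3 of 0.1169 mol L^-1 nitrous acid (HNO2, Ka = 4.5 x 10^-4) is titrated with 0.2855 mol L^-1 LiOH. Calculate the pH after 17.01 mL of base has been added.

n(acid) = 0.1169 x 0.02974 = 0.003477 mol; n(LiOH) added = 0.2855 x 0.01701 = 0.004856 mol.
Base is in excess by 0.004856 - 0.003477 = 0.001380 mol in a total volume of 0.04675 L.
[OH^-] = 0.001380/0.04675 = 0.02951 M, so pOH = 1.53 and pH = 14.00 - 1.53 = 12.47.

12.47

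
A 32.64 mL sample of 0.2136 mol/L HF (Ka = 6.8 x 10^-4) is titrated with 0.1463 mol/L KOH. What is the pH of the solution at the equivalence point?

8.05

n(HF) = 0.2136 x 0.03264 = 0.006972 mol; V(KOH) at equivalence = 0.006972/0.1463 = 0.04765 L.
At equivalence all the acid is converted to F-; total volume = 0.03264 + 0.04765 = 0.08029 L, so [F-] = 0.006972/0.08029 = 0.08683 M.
Kb = Kw/Ka = 1.0e-14 / 6.8 x 10^-4 = 1.47e-11.
[OH^-] = sqrt(Kb x [F-]) = sqrt(1.47e-11 x 0.08683) = 1.13e-6 M.
pOH = 5.95, so pH = 14.00 - 5.95 = 8.05.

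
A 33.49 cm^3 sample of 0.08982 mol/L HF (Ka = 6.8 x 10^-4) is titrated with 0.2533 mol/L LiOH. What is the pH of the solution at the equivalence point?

n(HF) = 0.08982 x 0.03349 = 0.003008 mol; V(LiOH) at equivalence = 0.003008/0.2533 = 0.01188 L.
At equivalence all the acid is converted to F-; total volume = 0.03349 + 0.01188 = 0.04537 L, so [F-] = 0.003008/0.04537 = 0.06631 M.
Kb = Kw/Ka = 1.0e-14 / 6.8 x 10^-4 = 1.47e-11.
[OH^-] = sqrt(Kb x [F-]) = sqrt(1.47e-11 x 0.06631) = 9.87e-7 M.
pOH = 6.01, so pH = 14.00 - 6.01 = 7.99.

7.99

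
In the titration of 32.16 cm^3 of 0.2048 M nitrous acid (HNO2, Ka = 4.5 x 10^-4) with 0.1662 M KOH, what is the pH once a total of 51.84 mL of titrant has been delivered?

12.38

n(acid) = 0.2048 x 0.03216 = 0.006586 mol; n(KOH) added = 0.1662 x 0.05184 = 0.008616 mol.
Base is in excess by 0.008616 - 0.006586 = 0.002029 mol in a total volume of 0.08400 L.
[OH^-] = 0.002029/0.08400 = 0.02416 M, so pOH = 1.62 and pH = 14.00 - 1.62 = 12.38.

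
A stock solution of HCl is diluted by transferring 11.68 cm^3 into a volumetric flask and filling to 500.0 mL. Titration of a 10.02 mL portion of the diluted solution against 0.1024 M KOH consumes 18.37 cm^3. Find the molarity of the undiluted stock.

8.04 M

n(KOH) = 0.1024 x 0.01837 = 0.001881 mol.
n(HCl) in the aliquot = 0.001881 mol.
[diluted HCl] = 0.001881 / 0.01002 = 0.1877 M.
Dilution factor = 500.0/11.68 = 42.81, so [stock] = 0.1877 x 42.81 = 8.04 M.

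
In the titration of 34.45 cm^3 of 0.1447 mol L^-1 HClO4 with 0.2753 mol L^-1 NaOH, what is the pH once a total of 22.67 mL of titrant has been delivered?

12.34

n(acid) = 0.1447 x 0.03445 = 0.004985 mol; n(NaOH) added = 0.2753 x 0.02267 = 0.006241 mol.
Base is in excess by 0.006241 - 0.004985 = 0.001256 mol in a total volume of 0.05712 L.
[OH^-] = 0.001256/0.05712 = 0.02199 M, so pOH = 1.66 and pH = 14.00 - 1.66 = 12.34.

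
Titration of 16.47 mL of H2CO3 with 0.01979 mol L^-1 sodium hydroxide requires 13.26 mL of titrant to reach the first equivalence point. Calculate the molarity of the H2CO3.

n(NaOH) = 0.01979 x 0.01326 = 0.0002624 mol.
At the first equivalence point, 1 mol OH^- react per mol H2CO3, so n(H2CO3) = 0.0002624 / 1 = 0.0002624 mol.
[H2CO3] = 0.0002624 / 0.01647 L = 0.0159 M.

0.0159 M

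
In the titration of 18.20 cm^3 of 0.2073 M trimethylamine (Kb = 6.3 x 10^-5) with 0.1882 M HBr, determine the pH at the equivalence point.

5.40

n((CH3)3N) = 0.2073 x 0.01820 = 0.003773 mol; V(HBr) at equivalence = 0.003773/0.1882 = 0.02005 L.
At equivalence the base is fully converted to (CH3)3NH+; total volume = 0.03825 L, so [(CH3)3NH+] = 0.003773/0.03825 = 0.09864 M.
Ka((CH3)3NH+) = Kw/Kb = 1.0e-14 / 6.3 x 10^-5 = 1.59e-10.
[H^+] = sqrt(Ka x [(CH3)3NH+]) = sqrt(1.59e-10 x 0.09864) = 3.96e-6 M.
pH = -log(3.96e-6) = 5.40.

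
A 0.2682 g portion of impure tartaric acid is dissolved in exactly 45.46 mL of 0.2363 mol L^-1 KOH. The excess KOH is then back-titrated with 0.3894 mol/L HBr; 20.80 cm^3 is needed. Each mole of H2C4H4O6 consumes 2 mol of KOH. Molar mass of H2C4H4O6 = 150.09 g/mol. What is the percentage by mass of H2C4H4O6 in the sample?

73.9%

Total n(KOH) added = 0.2363 x 0.04546 = 0.01074 mol.
n(HBr) used = 0.3894 x 0.02080 = 0.008100 mol, which equals the excess n(KOH).
So n(KOH) consumed by the sample = 0.01074 - 0.008100 = 0.002643 mol.
n(H2C4H4O6) = 0.002643 / 2 = 0.001321 mol.
mass H2C4H4O6 = 0.001321 x 150.09 = 0.1983 g, so %H2C4H4O6 = 0.1983/0.2682 x 100 = 73.9%.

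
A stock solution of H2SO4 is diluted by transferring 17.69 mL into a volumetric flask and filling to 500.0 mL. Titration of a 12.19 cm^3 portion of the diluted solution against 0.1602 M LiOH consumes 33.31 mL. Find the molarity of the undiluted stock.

n(LiOH) = 0.1602 x 0.03331 = 0.005336 mol.
n(H2SO4) in the aliquot = 0.005336 x 1/2 = 0.002668 mol.
[diluted H2SO4] = 0.002668 / 0.01219 = 0.2189 M.
Dilution factor = 500.0/17.69 = 28.26, so [stock] = 0.2189 x 28.26 = 6.19 M.

6.19 M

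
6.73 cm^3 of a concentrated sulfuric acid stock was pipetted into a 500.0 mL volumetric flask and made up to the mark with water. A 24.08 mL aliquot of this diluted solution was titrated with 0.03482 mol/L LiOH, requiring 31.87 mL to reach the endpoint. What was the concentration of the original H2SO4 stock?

n(LiOH) = 0.03482 x 0.03187 = 0.001110 mol.
n(H2SO4) in the aliquot = 0.001110 x 1/2 = 0.0005549 mol.
[diluted H2SO4] = 0.0005549 / 0.02408 = 0.02304 M.
Dilution factor = 500.0/6.730 = 74.29, so [stock] = 0.02304 x 74.29 = 1.71 M.

1.71 M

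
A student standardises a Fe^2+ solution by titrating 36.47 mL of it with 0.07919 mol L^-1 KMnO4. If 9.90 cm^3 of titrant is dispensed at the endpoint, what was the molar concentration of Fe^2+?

0.107 M

n(KMnO4) = 0.07919 x 0.009900 = 0.0007840 mol.
From the balanced equation, 1 mol KMnO4 reacts with 5 mol Fe^2+, so n(Fe^2+) = 0.0007840 x 5/1 = 0.003920 mol.
[Fe^2+] = 0.003920 / 0.03647 L = 0.107 M.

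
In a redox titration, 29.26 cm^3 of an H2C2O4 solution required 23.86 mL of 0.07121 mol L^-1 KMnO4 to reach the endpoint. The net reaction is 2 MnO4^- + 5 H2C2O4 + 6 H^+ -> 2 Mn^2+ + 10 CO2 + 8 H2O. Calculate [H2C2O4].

0.145 M

n(KMnO4) = 0.07121 x 0.02386 = 0.001699 mol.
From the balanced equation, 2 mol KMnO4 reacts with 5 mol H2C2O4, so n(H2C2O4) = 0.001699 x 5/2 = 0.004248 mol.
[H2C2O4] = 0.004248 / 0.02926 L = 0.145 M.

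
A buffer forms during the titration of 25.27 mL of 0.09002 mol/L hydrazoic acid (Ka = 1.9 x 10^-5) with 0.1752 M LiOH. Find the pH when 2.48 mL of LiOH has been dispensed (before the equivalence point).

4.09

Initial n(HN3) = 0.09002 x 0.02527 = 0.002275 mol.
n(LiOH) added = 0.1752 x 0.002480 = 0.0004345 mol, converting that many moles of HN3 to N3-.
Remaining n(HN3) = 0.001840 mol; n(N3-) = 0.0004345 mol.
By Henderson-Hasselbalch, pH = pKa + log([A^-]/[HA]) = 4.72 + log(0.0004345/0.001840) = 4.72 + (-0.63) = 4.09.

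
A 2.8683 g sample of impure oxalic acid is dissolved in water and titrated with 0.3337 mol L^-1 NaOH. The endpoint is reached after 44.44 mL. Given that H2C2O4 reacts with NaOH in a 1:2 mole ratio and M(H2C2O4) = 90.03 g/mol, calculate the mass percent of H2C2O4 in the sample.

23.3%

n(NaOH) = 0.3337 x 0.04444 = 0.01483 mol.
n(H2C2O4) = 0.01483 / 2 = 0.007415 mol.
mass of H2C2O4 = 0.007415 x 90.03 = 0.6676 g.
% purity = 0.6676 / 2.8683 x 100 = 23.3%.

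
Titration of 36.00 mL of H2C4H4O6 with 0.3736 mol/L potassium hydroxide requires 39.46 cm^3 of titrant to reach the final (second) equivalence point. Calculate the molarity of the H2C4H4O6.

0.205 M

n(KOH) = 0.3736 x 0.03946 = 0.01474 mol.
At the final (second) equivalence point, 2 mol OH^- react per mol H2C4H4O6, so n(H2C4H4O6) = 0.01474 / 2 = 0.007371 mol.
[H2C4H4O6] = 0.007371 / 0.03600 L = 0.205 M.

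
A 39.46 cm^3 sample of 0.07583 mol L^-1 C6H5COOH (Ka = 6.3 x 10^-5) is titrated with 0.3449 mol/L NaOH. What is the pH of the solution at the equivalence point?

8.50

n(C6H5COOH) = 0.07583 x 0.03946 = 0.002992 mol; V(NaOH) at equivalence = 0.002992/0.3449 = 0.008676 L.
At equivalence all the acid is converted to C6H5COO-; total volume = 0.03946 + 0.008676 = 0.04814 L, so [C6H5COO-] = 0.002992/0.04814 = 0.06216 M.
Kb = Kw/Ka = 1.0e-14 / 6.3 x 10^-5 = 1.59e-10.
[OH^-] = sqrt(Kb x [C6H5COO-]) = sqrt(1.59e-10 x 0.06216) = 3.14e-6 M.
pOH = 5.50, so pH = 14.00 - 5.50 = 8.50.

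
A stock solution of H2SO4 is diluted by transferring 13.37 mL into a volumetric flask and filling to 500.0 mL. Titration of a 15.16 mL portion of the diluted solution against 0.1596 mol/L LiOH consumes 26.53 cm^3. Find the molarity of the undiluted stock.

n(LiOH) = 0.1596 x 0.02653 = 0.004234 mol.
n(H2SO4) in the aliquot = 0.004234 x 1/2 = 0.002117 mol.
[diluted H2SO4] = 0.002117 / 0.01516 = 0.1396 M.
Dilution factor = 500.0/13.37 = 37.40, so [stock] = 0.1396 x 37.40 = 5.22 M.

5.22 M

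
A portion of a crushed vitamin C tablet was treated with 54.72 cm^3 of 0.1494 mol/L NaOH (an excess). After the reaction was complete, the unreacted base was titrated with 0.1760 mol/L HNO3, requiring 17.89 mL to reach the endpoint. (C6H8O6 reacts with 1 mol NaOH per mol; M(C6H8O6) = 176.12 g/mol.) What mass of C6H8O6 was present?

Total n(NaOH) added = 0.1494 x 0.05472 = 0.008175 mol.
n(HNO3) used = 0.1760 x 0.01789 = 0.003149 mol, which equals the excess n(NaOH).
So n(NaOH) consumed by the sample = 0.008175 - 0.003149 = 0.005027 mol.
n(C6H8O6) = 0.005027 / 1 = 0.005027 mol.
mass = 0.005027 mol x 176.12 g/mol = 0.885 g.

0.885 g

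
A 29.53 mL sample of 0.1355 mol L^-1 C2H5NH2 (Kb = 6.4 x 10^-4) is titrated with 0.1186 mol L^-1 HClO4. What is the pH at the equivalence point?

6.00

n(C2H5NH2) = 0.1355 x 0.02953 = 0.004001 mol; V(HClO4) at equivalence = 0.004001/0.1186 = 0.03374 L.
At equivalence the base is fully converted to C2H5NH3+; total volume = 0.06327 L, so [C2H5NH3+] = 0.004001/0.06327 = 0.06324 M.
Ka(C2H5NH3+) = Kw/Kb = 1.0e-14 / 6.4 x 10^-4 = 1.56e-11.
[H^+] = sqrt(Ka x [C2H5NH3+]) = sqrt(1.56e-11 x 0.06324) = 9.94e-7 M.
pH = -log(9.94e-7) = 6.00.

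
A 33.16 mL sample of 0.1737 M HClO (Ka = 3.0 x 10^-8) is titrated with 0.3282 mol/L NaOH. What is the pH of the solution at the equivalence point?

10.29

n(HClO) = 0.1737 x 0.03316 = 0.005760 mol; V(NaOH) at equivalence = 0.005760/0.3282 = 0.01755 L.
At equivalence all the acid is converted to ClO-; total volume = 0.03316 + 0.01755 = 0.05071 L, so [ClO-] = 0.005760/0.05071 = 0.1136 M.
Kb = Kw/Ka = 1.0e-14 / 3.0 x 10^-8 = 3.33e-7.
[OH^-] = sqrt(Kb x [ClO-]) = sqrt(3.33e-7 x 0.1136) = 0.000195 M.
pOH = 3.71, so pH = 14.00 - 3.71 = 10.29.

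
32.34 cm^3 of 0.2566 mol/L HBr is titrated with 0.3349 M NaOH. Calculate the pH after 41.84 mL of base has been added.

12.89

n(acid) = 0.2566 x 0.03234 = 0.008298 mol; n(NaOH) added = 0.3349 x 0.04184 = 0.01401 mol.
Base is in excess by 0.01401 - 0.008298 = 0.005714 mol in a total volume of 0.07418 L.
[OH^-] = 0.005714/0.07418 = 0.07703 M, so pOH = 1.11 and pH = 14.00 - 1.11 = 12.89.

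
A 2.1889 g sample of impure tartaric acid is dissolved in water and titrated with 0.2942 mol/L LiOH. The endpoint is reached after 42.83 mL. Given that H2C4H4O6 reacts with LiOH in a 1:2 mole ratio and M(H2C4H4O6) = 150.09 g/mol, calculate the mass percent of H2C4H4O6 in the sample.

n(LiOH) = 0.2942 x 0.04283 = 0.01260 mol.
n(H2C4H4O6) = 0.01260 / 2 = 0.006300 mol.
mass of H2C4H4O6 = 0.006300 x 150.09 = 0.9456 g.
% purity = 0.9456 / 2.1889 x 100 = 43.2%.

43.2%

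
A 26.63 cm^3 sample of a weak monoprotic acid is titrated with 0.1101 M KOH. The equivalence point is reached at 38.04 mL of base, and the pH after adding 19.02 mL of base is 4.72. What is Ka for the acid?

19.02 mL is half of the equivalence volume, so this is the half-equivalence point where [HA] = [A^-].
At half-equivalence pH = pKa, so pKa = 4.72.
Ka = 10^(-4.72) = 1.9 x 10^-5.

1.9 x 10^-5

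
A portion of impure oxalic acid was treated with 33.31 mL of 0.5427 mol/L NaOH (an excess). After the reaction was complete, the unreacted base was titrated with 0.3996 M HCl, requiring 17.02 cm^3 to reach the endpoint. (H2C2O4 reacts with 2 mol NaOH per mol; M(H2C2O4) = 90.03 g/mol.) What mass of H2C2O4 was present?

Total n(NaOH) added = 0.5427 x 0.03331 = 0.01808 mol.
n(HCl) used = 0.3996 x 0.01702 = 0.006801 mol, which equals the excess n(NaOH).
So n(NaOH) consumed by the sample = 0.01808 - 0.006801 = 0.01128 mol.
n(H2C2O4) = 0.01128 / 2 = 0.005638 mol.
mass = 0.005638 mol x 90.03 g/mol = 0.508 g.

0.508 g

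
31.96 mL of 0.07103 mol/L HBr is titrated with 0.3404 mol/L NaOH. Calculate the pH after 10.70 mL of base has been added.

12.51

n(acid) = 0.07103 x 0.03196 = 0.002270 mol; n(NaOH) added = 0.3404 x 0.01070 = 0.003642 mol.
Base is in excess by 0.003642 - 0.002270 = 0.001372 mol in a total volume of 0.04266 L.
[OH^-] = 0.001372/0.04266 = 0.03217 M, so pOH = 1.49 and pH = 14.00 - 1.49 = 12.51.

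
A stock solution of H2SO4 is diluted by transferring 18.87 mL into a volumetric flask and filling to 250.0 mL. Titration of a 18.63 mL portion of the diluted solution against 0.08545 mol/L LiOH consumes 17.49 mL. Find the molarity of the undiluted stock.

n(LiOH) = 0.08545 x 0.01749 = 0.001495 mol.
n(H2SO4) in the aliquot = 0.001495 x 1/2 = 0.0007473 mol.
[diluted H2SO4] = 0.0007473 / 0.01863 = 0.04011 M.
Dilution factor = 250.0/18.87 = 13.25, so [stock] = 0.04011 x 13.25 = 0.531 M.

0.531 M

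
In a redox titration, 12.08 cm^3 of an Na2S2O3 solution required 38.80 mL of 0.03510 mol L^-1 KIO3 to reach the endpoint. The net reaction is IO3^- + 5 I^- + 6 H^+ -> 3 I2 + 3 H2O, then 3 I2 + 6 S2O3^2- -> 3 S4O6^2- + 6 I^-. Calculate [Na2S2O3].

0.676 M

n(KIO3) = 0.03510 x 0.03880 = 0.001362 mol.
From the balanced equation, 1 mol KIO3 reacts with 6 mol Na2S2O3, so n(Na2S2O3) = 0.001362 x 6/1 = 0.008171 mol.
[Na2S2O3] = 0.008171 / 0.01208 L = 0.676 M.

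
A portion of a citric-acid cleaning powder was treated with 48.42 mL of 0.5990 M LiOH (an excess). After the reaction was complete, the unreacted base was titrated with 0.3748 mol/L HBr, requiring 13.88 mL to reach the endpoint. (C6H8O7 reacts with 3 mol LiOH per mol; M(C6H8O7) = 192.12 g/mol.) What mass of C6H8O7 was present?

1.52 g

Total n(LiOH) added = 0.5990 x 0.04842 = 0.02900 mol.
n(HBr) used = 0.3748 x 0.01388 = 0.005202 mol, which equals the excess n(LiOH).
So n(LiOH) consumed by the sample = 0.02900 - 0.005202 = 0.02380 mol.
n(C6H8O7) = 0.02380 / 3 = 0.007934 mol.
mass = 0.007934 mol x 192.12 g/mol = 1.52 g.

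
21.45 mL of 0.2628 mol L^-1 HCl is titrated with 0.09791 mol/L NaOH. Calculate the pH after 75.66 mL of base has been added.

12.26

n(acid) = 0.2628 x 0.02145 = 0.005637 mol; n(NaOH) added = 0.09791 x 0.07566 = 0.007408 mol.
Base is in excess by 0.007408 - 0.005637 = 0.001771 mol in a total volume of 0.09711 L.
[OH^-] = 0.001771/0.09711 = 0.01824 M, so pOH = 1.74 and pH = 14.00 - 1.74 = 12.26.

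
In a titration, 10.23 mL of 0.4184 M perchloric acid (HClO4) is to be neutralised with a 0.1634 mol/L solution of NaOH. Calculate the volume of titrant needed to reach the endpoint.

n(HClO4) = 0.4184 mol/L x 0.01023 L = 0.004280 mol.
At equivalence n(NaOH) = n(HClO4) = 0.004280 mol.
V(NaOH) = 0.004280 / 0.1634 = 0.02619 L = 26.2 mL.

26.2 mL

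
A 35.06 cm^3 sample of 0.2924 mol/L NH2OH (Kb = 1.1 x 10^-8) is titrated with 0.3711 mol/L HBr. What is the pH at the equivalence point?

n(NH2OH) = 0.2924 x 0.03506 = 0.01025 mol; V(HBr) at equivalence = 0.01025/0.3711 = 0.02762 L.
At equivalence the base is fully converted to NH3OH+; total volume = 0.06268 L, so [NH3OH+] = 0.01025/0.06268 = 0.1635 M.
Ka(NH3OH+) = Kw/Kb = 1.0e-14 / 1.1 x 10^-8 = 9.09e-7.
[H^+] = sqrt(Ka x [NH3OH+]) = sqrt(9.09e-7 x 0.1635) = 0.000386 M.
pH = -log(0.000386) = 3.41.

3.41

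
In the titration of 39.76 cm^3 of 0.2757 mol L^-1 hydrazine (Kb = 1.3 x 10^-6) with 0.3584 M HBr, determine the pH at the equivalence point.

4.46

n(N2H4) = 0.2757 x 0.03976 = 0.01096 mol; V(HBr) at equivalence = 0.01096/0.3584 = 0.03059 L.
At equivalence the base is fully converted to N2H5+; total volume = 0.07035 L, so [N2H5+] = 0.01096/0.07035 = 0.1558 M.
Ka(N2H5+) = Kw/Kb = 1.0e-14 / 1.3 x 10^-6 = 7.69e-9.
[H^+] = sqrt(Ka x [N2H5+]) = sqrt(7.69e-9 x 0.1558) = 3.46e-5 M.
pH = -log(3.46e-5) = 4.46.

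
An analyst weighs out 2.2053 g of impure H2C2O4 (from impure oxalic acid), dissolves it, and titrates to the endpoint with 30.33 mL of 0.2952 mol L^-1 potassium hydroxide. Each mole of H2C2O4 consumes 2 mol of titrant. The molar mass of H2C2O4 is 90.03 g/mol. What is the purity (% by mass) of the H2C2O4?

18.3%

n(KOH) = 0.2952 x 0.03033 = 0.008953 mol.
n(H2C2O4) = 0.008953 / 2 = 0.004477 mol.
mass of H2C2O4 = 0.004477 x 90.03 = 0.4030 g.
% purity = 0.4030 / 2.2053 x 100 = 18.3%.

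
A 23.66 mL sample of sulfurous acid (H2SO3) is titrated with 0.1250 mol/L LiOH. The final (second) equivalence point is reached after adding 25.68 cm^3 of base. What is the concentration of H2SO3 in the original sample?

0.0678 M

n(LiOH) = 0.1250 x 0.02568 = 0.003210 mol.
At the final (second) equivalence point, 2 mol OH^- react per mol H2SO3, so n(H2SO3) = 0.003210 / 2 = 0.001605 mol.
[H2SO3] = 0.001605 / 0.02366 L = 0.0678 M.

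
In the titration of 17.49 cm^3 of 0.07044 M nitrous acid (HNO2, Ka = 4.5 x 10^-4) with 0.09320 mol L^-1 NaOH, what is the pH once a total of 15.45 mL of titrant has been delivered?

11.80

n(acid) = 0.07044 x 0.01749 = 0.001232 mol; n(NaOH) added = 0.09320 x 0.01545 = 0.001440 mol.
Base is in excess by 0.001440 - 0.001232 = 0.0002079 mol in a total volume of 0.03294 L.
[OH^-] = 0.0002079/0.03294 = 0.006313 M, so pOH = 2.20 and pH = 14.00 - 2.20 = 11.80.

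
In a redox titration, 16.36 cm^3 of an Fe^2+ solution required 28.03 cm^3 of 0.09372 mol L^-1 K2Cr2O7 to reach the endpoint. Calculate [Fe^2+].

0.963 M

n(K2Cr2O7) = 0.09372 x 0.02803 = 0.002627 mol.
From the balanced equation, 1 mol K2Cr2O7 reacts with 6 mol Fe^2+, so n(Fe^2+) = 0.002627 x 6/1 = 0.01576 mol.
[Fe^2+] = 0.01576 / 0.01636 L = 0.963 M.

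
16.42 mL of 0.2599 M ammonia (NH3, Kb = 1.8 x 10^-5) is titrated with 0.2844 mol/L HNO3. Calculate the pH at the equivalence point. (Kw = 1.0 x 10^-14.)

5.06

n(NH3) = 0.2599 x 0.01642 = 0.004268 mol; V(HNO3) at equivalence = 0.004268/0.2844 = 0.01501 L.
At equivalence the base is fully converted to NH4+; total volume = 0.03143 L, so [NH4+] = 0.004268/0.03143 = 0.1358 M.
Ka(NH4+) = Kw/Kb = 1.0e-14 / 1.8 x 10^-5 = 5.56e-10.
[H^+] = sqrt(Ka x [NH4+]) = sqrt(5.56e-10 x 0.1358) = 8.69e-6 M.
pH = -log(8.69e-6) = 5.06.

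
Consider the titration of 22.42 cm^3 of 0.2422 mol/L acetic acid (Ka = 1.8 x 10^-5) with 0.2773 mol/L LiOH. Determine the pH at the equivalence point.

n(CH3COOH) = 0.2422 x 0.02242 = 0.005430 mol; V(LiOH) at equivalence = 0.005430/0.2773 = 0.01958 L.
At equivalence all the acid is converted to CH3COO-; total volume = 0.02242 + 0.01958 = 0.04200 L, so [CH3COO-] = 0.005430/0.04200 = 0.1293 M.
Kb = Kw/Ka = 1.0e-14 / 1.8 x 10^-5 = 5.56e-10.
[OH^-] = sqrt(Kb x [CH3COO-]) = sqrt(5.56e-10 x 0.1293) = 8.47e-6 M.
pOH = 5.07, so pH = 14.00 - 5.07 = 8.93.

8.93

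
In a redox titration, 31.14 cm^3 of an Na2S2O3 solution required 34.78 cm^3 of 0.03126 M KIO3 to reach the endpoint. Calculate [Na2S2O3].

0.209 M

n(KIO3) = 0.03126 x 0.03478 = 0.001087 mol.
From the balanced equation, 1 mol KIO3 reacts with 6 mol Na2S2O3, so n(Na2S2O3) = 0.001087 x 6/1 = 0.006523 mol.
[Na2S2O3] = 0.006523 / 0.03114 L = 0.209 M.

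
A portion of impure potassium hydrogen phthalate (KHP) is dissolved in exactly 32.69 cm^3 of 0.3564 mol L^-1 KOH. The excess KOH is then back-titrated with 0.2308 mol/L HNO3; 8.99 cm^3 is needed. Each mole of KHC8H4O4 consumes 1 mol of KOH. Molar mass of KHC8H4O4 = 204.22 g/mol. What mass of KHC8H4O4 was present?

1.96 g

Total n(KOH) added = 0.3564 x 0.03269 = 0.01165 mol.
n(HNO3) used = 0.2308 x 0.008990 = 0.002075 mol, which equals the excess n(KOH).
So n(KOH) consumed by the sample = 0.01165 - 0.002075 = 0.009576 mol.
n(KHC8H4O4) = 0.009576 / 1 = 0.009576 mol.
mass = 0.009576 mol x 204.22 g/mol = 1.96 g.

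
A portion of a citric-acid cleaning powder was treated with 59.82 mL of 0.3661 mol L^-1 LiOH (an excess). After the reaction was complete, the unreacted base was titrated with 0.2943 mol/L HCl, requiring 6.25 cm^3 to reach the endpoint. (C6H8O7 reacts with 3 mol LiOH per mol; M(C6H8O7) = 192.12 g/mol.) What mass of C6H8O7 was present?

1.28 g

Total n(LiOH) added = 0.3661 x 0.05982 = 0.02190 mol.
n(HCl) used = 0.2943 x 0.006250 = 0.001839 mol, which equals the excess n(LiOH).
So n(LiOH) consumed by the sample = 0.02190 - 0.001839 = 0.02006 mol.
n(C6H8O7) = 0.02006 / 3 = 0.006687 mol.
mass = 0.006687 mol x 192.12 g/mol = 1.28 g.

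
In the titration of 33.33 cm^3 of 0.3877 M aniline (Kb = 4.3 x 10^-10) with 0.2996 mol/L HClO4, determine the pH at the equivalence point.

n(C6H5NH2) = 0.3877 x 0.03333 = 0.01292 mol; V(HClO4) at equivalence = 0.01292/0.2996 = 0.04313 L.
At equivalence the base is fully converted to C6H5NH3+; total volume = 0.07646 L, so [C6H5NH3+] = 0.01292/0.07646 = 0.1690 M.
Ka(C6H5NH3+) = Kw/Kb = 1.0e-14 / 4.3 x 10^-10 = 2.33e-5.
[H^+] = sqrt(Ka x [C6H5NH3+]) = sqrt(2.33e-5 x 0.1690) = 0.00198 M.
pH = -log(0.00198) = 2.70.

2.70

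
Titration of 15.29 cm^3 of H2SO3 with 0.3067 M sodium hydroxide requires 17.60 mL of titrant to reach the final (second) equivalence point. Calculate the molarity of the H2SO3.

0.177 M

n(NaOH) = 0.3067 x 0.01760 = 0.005398 mol.
At the final (second) equivalence point, 2 mol OH^- react per mol H2SO3, so n(H2SO3) = 0.005398 / 2 = 0.002699 mol.
[H2SO3] = 0.002699 / 0.01529 L = 0.177 M.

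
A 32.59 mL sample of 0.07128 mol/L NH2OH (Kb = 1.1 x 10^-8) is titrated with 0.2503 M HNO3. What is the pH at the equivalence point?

n(NH2OH) = 0.07128 x 0.03259 = 0.002323 mol; V(HNO3) at equivalence = 0.002323/0.2503 = 0.009281 L.
At equivalence the base is fully converted to NH3OH+; total volume = 0.04187 L, so [NH3OH+] = 0.002323/0.04187 = 0.05548 M.
Ka(NH3OH+) = Kw/Kb = 1.0e-14 / 1.1 x 10^-8 = 9.09e-7.
[H^+] = sqrt(Ka x [NH3OH+]) = sqrt(9.09e-7 x 0.05548) = 0.000225 M.
pH = -log(0.000225) = 3.65.

3.65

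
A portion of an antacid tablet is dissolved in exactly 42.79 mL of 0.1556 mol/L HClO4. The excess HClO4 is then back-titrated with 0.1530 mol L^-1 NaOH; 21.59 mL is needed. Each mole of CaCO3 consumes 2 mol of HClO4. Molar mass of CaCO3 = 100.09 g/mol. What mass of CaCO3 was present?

0.168 g

Total n(HClO4) added = 0.1556 x 0.04279 = 0.006658 mol.
n(NaOH) used = 0.1530 x 0.02159 = 0.003303 mol, which equals the excess n(HClO4).
So n(HClO4) consumed by the sample = 0.006658 - 0.003303 = 0.003355 mol.
n(CaCO3) = 0.003355 / 2 = 0.001677 mol.
mass = 0.001677 mol x 100.09 g/mol = 0.168 g.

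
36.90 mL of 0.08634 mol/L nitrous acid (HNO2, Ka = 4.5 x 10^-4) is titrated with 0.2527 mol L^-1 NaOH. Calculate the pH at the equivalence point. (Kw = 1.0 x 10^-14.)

8.08

n(HNO2) = 0.08634 x 0.03690 = 0.003186 mol; V(NaOH) at equivalence = 0.003186/0.2527 = 0.01261 L.
At equivalence all the acid is converted to NO2-; total volume = 0.03690 + 0.01261 = 0.04951 L, so [NO2-] = 0.003186/0.04951 = 0.06435 M.
Kb = Kw/Ka = 1.0e-14 / 4.5 x 10^-4 = 2.22e-11.
[OH^-] = sqrt(Kb x [NO2-]) = sqrt(2.22e-11 x 0.06435) = 1.20e-6 M.
pOH = 5.92, so pH = 14.00 - 5.92 = 8.08.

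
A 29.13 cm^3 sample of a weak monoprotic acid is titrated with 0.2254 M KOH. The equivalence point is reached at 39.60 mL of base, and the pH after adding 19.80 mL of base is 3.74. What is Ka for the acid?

19.80 mL is half of the equivalence volume, so this is the half-equivalence point where [HA] = [A^-].
At half-equivalence pH = pKa, so pKa = 3.74.
Ka = 10^(-3.74) = 1.8 x 10^-4.

1.8 x 10^-4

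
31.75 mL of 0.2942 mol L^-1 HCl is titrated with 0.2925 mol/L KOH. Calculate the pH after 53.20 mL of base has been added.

12.86

n(acid) = 0.2942 x 0.03175 = 0.009341 mol; n(KOH) added = 0.2925 x 0.05320 = 0.01556 mol.
Base is in excess by 0.01556 - 0.009341 = 0.006220 mol in a total volume of 0.08495 L.
[OH^-] = 0.006220/0.08495 = 0.07322 M, so pOH = 1.14 and pH = 14.00 - 1.14 = 12.86.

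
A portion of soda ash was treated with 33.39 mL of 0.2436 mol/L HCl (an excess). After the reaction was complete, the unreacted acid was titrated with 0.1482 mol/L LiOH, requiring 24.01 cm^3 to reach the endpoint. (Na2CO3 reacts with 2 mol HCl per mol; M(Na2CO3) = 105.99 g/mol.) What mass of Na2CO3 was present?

Total n(HCl) added = 0.2436 x 0.03339 = 0.008134 mol.
n(LiOH) used = 0.1482 x 0.02401 = 0.003558 mol, which equals the excess n(HCl).
So n(HCl) consumed by the sample = 0.008134 - 0.003558 = 0.004576 mol.
n(Na2CO3) = 0.004576 / 2 = 0.002288 mol.
mass = 0.002288 mol x 105.99 g/mol = 0.242 g.

0.242 g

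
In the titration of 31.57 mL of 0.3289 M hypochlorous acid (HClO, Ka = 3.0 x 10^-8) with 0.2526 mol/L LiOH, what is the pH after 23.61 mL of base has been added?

7.65

Initial n(HClO) = 0.3289 x 0.03157 = 0.01038 mol.
n(LiOH) added = 0.2526 x 0.02361 = 0.005964 mol, converting that many moles of HClO to ClO-.
Remaining n(HClO) = 0.004419 mol; n(ClO-) = 0.005964 mol.
By Henderson-Hasselbalch, pH = pKa + log([A^-]/[HA]) = 7.52 + log(0.005964/0.004419) = 7.52 + (+0.13) = 7.65.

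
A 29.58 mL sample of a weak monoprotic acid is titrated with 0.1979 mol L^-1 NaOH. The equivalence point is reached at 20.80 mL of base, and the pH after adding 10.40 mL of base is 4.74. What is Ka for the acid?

1.8 x 10^-5

10.40 mL is half of the equivalence volume, so this is the half-equivalence point where [HA] = [A^-].
At half-equivalence pH = pKa, so pKa = 4.74.
Ka = 10^(-4.74) = 1.8 x 10^-5.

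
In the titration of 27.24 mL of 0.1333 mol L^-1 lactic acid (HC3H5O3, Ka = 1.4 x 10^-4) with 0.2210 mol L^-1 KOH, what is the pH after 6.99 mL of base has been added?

3.72

Initial n(HC3H5O3) = 0.1333 x 0.02724 = 0.003631 mol.
n(KOH) added = 0.2210 x 0.006990 = 0.001545 mol, converting that many moles of HC3H5O3 to C3H5O3-.
Remaining n(HC3H5O3) = 0.002086 mol; n(C3H5O3-) = 0.001545 mol.
By Henderson-Hasselbalch, pH = pKa + log([A^-]/[HA]) = 3.85 + log(0.001545/0.002086) = 3.85 + (-0.13) = 3.72.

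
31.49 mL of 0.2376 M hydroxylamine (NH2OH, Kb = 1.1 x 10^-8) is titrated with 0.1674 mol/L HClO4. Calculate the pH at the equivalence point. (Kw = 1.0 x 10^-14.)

3.52

n(NH2OH) = 0.2376 x 0.03149 = 0.007482 mol; V(HClO4) at equivalence = 0.007482/0.1674 = 0.04470 L.
At equivalence the base is fully converted to NH3OH+; total volume = 0.07619 L, so [NH3OH+] = 0.007482/0.07619 = 0.09821 M.
Ka(NH3OH+) = Kw/Kb = 1.0e-14 / 1.1 x 10^-8 = 9.09e-7.
[H^+] = sqrt(Ka x [NH3OH+]) = sqrt(9.09e-7 x 0.09821) = 0.000299 M.
pH = -log(0.000299) = 3.52.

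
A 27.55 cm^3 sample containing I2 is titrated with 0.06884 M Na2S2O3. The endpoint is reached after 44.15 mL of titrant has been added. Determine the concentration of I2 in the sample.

n(Na2S2O3) = 0.06884 x 0.04415 = 0.003039 mol.
From the balanced equation, 2 mol Na2S2O3 reacts with 1 mol I2, so n(I2) = 0.003039 x 1/2 = 0.001520 mol.
[I2] = 0.001520 / 0.02755 L = 0.0552 M.

0.0552 M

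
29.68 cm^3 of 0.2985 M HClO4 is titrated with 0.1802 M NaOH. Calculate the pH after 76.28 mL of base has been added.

12.66

n(acid) = 0.2985 x 0.02968 = 0.008859 mol; n(NaOH) added = 0.1802 x 0.07628 = 0.01375 mol.
Base is in excess by 0.01375 - 0.008859 = 0.004886 mol in a total volume of 0.1060 L.
[OH^-] = 0.004886/0.1060 = 0.04611 M, so pOH = 1.34 and pH = 14.00 - 1.34 = 12.66.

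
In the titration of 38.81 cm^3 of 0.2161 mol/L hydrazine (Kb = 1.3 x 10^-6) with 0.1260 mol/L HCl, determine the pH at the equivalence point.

n(N2H4) = 0.2161 x 0.03881 = 0.008387 mol; V(HCl) at equivalence = 0.008387/0.1260 = 0.06656 L.
At equivalence the base is fully converted to N2H5+; total volume = 0.1054 L, so [N2H5+] = 0.008387/0.1054 = 0.07959 M.
Ka(N2H5+) = Kw/Kb = 1.0e-14 / 1.3 x 10^-6 = 7.69e-9.
[H^+] = sqrt(Ka x [N2H5+]) = sqrt(7.69e-9 x 0.07959) = 2.47e-5 M.
pH = -log(2.47e-5) = 4.61.

4.61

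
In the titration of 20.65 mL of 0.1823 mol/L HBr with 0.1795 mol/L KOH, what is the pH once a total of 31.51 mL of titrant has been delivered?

12.56

n(acid) = 0.1823 x 0.02065 = 0.003764 mol; n(KOH) added = 0.1795 x 0.03151 = 0.005656 mol.
Base is in excess by 0.005656 - 0.003764 = 0.001892 mol in a total volume of 0.05216 L.
[OH^-] = 0.001892/0.05216 = 0.03626 M, so pOH = 1.44 and pH = 14.00 - 1.44 = 12.56.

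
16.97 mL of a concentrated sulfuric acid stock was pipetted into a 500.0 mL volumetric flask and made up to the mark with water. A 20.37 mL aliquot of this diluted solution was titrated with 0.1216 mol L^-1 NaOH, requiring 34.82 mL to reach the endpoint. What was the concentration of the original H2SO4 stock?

3.06 M

n(NaOH) = 0.1216 x 0.03482 = 0.004234 mol.
n(H2SO4) in the aliquot = 0.004234 x 1/2 = 0.002117 mol.
[diluted H2SO4] = 0.002117 / 0.02037 = 0.1039 M.
Dilution factor = 500.0/16.97 = 29.46, so [stock] = 0.1039 x 29.46 = 3.06 M.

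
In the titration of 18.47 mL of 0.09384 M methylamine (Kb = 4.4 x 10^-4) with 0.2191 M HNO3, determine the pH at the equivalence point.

5.91

n(CH3NH2) = 0.09384 x 0.01847 = 0.001733 mol; V(HNO3) at equivalence = 0.001733/0.2191 = 0.007911 L.
At equivalence the base is fully converted to CH3NH3+; total volume = 0.02638 L, so [CH3NH3+] = 0.001733/0.02638 = 0.06570 M.
Ka(CH3NH3+) = Kw/Kb = 1.0e-14 / 4.4 x 10^-4 = 2.27e-11.
[H^+] = sqrt(Ka x [CH3NH3+]) = sqrt(2.27e-11 x 0.06570) = 1.22e-6 M.
pH = -log(1.22e-6) = 5.91.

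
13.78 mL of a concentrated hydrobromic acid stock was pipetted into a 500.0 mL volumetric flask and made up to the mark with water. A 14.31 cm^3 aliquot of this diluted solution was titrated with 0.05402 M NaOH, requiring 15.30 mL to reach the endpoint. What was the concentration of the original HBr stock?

2.10 M

n(NaOH) = 0.05402 x 0.01530 = 0.0008265 mol.
n(HBr) in the aliquot = 0.0008265 mol.
[diluted HBr] = 0.0008265 / 0.01431 = 0.05776 M.
Dilution factor = 500.0/13.78 = 36.28, so [stock] = 0.05776 x 36.28 = 2.10 M.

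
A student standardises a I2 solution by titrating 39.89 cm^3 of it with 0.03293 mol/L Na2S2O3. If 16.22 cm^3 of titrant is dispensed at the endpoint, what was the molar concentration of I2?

0.00669 M

n(Na2S2O3) = 0.03293 x 0.01622 = 0.0005341 mol.
From the balanced equation, 2 mol Na2S2O3 reacts with 1 mol I2, so n(I2) = 0.0005341 x 1/2 = 0.0002671 mol.
[I2] = 0.0002671 / 0.03989 L = 0.00669 M.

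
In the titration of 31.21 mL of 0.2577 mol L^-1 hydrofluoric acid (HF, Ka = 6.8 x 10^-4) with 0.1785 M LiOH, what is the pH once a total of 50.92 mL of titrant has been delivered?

12.11

n(acid) = 0.2577 x 0.03121 = 0.008043 mol; n(LiOH) added = 0.1785 x 0.05092 = 0.009089 mol.
Base is in excess by 0.009089 - 0.008043 = 0.001046 mol in a total volume of 0.08213 L.
[OH^-] = 0.001046/0.08213 = 0.01274 M, so pOH = 1.89 and pH = 14.00 - 1.89 = 12.11.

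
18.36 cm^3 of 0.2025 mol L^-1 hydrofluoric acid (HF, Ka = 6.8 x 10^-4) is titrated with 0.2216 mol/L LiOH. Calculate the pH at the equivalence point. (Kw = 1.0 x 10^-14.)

8.10

n(HF) = 0.2025 x 0.01836 = 0.003718 mol; V(LiOH) at equivalence = 0.003718/0.2216 = 0.01678 L.
At equivalence all the acid is converted to F-; total volume = 0.01836 + 0.01678 = 0.03514 L, so [F-] = 0.003718/0.03514 = 0.1058 M.
Kb = Kw/Ka = 1.0e-14 / 6.8 x 10^-4 = 1.47e-11.
[OH^-] = sqrt(Kb x [F-]) = sqrt(1.47e-11 x 0.1058) = 1.25e-6 M.
pOH = 5.90, so pH = 14.00 - 5.90 = 8.10.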